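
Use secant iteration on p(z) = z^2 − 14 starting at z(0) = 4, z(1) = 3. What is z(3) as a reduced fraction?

p(4) = 2, p(3) = −5. z(2) = 3 − (−5)·(3 − 4)/((−5) − 2) = 26/7.
p(3) = −5, p(26/7) = −10/49. z(3) = (26/7) − (−10/49)·((26/7) − 3)/((−10/49) − (−5)) = 176/47.

176/47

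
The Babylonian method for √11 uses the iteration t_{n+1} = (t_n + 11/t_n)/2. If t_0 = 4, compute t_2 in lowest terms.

t_1 = (4 + 11/4)/2 = 27/8.
t_2 = (27/8 + 11/(27/8))/2 = 1433/432.

1433/432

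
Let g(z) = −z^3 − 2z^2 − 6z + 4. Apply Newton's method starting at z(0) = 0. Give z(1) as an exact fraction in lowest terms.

2/3

g'(z) = −3z^2 − 4z − 6.
g(0) = 4, g'(0) = −6, so z(1) = 0 − 4/(−6) = 2/3.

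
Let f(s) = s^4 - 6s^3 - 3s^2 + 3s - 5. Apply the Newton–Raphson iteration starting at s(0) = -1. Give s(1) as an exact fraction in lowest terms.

-17/13

f'(s) = 4s^3 - 18s^2 - 6s + 3.
f(-1) = -4, f'(-1) = -13, so s(1) = (-1) - (-4)/(-13) = -17/13.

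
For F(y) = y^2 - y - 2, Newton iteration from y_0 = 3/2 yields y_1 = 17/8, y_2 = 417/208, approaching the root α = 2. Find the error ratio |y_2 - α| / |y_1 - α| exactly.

y_1 - α = 17/8 - 2 = 1/8, so |y_1 - α| = 1/8.
y_2 - α = 417/208 - 2 = 1/208, so |y_2 - α| = 1/208.
Ratio = (1/208) / (1/8) = 1/26.

1/26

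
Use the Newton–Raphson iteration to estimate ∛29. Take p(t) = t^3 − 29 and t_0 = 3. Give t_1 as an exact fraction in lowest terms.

p'(t) = 3t^2.
p(3) = −2, p'(3) = 27, so t_1 = 3 − (−2)/27 = 83/27.

83/27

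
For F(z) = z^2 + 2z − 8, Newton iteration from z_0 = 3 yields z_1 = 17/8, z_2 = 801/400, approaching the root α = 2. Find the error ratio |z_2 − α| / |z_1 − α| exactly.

z_1 − α = 17/8 − 2 = 1/8, so |z_1 − α| = 1/8.
z_2 − α = 801/400 − 2 = 1/400, so |z_2 − α| = 1/400.
Ratio = (1/400) / (1/8) = 1/50.

1/50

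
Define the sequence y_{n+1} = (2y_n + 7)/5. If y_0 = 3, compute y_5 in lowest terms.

y_1 = (2·3 + 7)/5 = 13/5.
y_2 = (2·(13/5) + 7)/5 = 61/25.
y_3 = (2·(61/25) + 7)/5 = 297/125.
y_4 = (2·(297/125) + 7)/5 = 1469/625.
y_5 = (2·(1469/625) + 7)/5 = 7313/3125.

7313/3125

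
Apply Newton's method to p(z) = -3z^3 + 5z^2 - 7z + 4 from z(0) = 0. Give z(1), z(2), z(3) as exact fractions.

z(1) = 4/7, z(2) = 52/63, z(3) = 330692/406539

p'(z) = -9z^2 + 10z - 7.
p(0) = 4, p'(0) = -7, so z(1) = 0 - 4/(-7) = 4/7.
p(4/7) = 368/343, p'(4/7) = -207/49, so z(2) = (4/7) - (368/343)/(-207/49) = 52/63.
p(52/63) = -4864/83349, p'(52/63) = -239/49, so z(3) = (52/63) - (-4864/83349)/(-239/49) = 330692/406539.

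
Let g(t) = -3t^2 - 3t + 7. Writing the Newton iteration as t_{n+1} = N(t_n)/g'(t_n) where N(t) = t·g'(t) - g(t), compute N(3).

g'(t) = -6t - 3.
N(t) = t·g'(t) - g(t) = t·(-6t - 3) - (-3t^2 - 3t + 7) = -3t^2 - 7.
N(3) = -34.

-34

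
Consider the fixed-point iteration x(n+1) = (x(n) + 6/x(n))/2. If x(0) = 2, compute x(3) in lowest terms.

x(1) = (2 + 6/2)/2 = 5/2.
x(2) = (5/2 + 6/(5/2))/2 = 49/20.
x(3) = (49/20 + 6/(49/20))/2 = 4801/1960.

4801/1960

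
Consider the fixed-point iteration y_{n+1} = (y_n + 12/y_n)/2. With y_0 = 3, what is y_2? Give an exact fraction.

97/28

y_1 = (3 + 12/3)/2 = 7/2.
y_2 = (7/2 + 12/(7/2))/2 = 97/28.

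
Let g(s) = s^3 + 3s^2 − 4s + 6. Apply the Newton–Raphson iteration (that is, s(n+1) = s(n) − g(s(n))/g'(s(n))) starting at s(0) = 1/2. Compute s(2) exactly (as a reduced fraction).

g'(s) = 3s^2 + 6s − 4.
g(1/2) = 39/8, g'(1/2) = −1/4, so s(1) = (1/2) − (39/8)/(−1/4) = 20.
g(20) = 9126, g'(20) = 1316, so s(2) = 20 − 9126/1316 = 8597/658.

8597/658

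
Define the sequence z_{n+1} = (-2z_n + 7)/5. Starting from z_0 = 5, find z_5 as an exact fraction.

z_1 = (-2·5 + 7)/5 = -3/5.
z_2 = (-2·(-3/5) + 7)/5 = 41/25.
z_3 = (-2·(41/25) + 7)/5 = 93/125.
z_4 = (-2·(93/125) + 7)/5 = 689/625.
z_5 = (-2·(689/625) + 7)/5 = 2997/3125.

2997/3125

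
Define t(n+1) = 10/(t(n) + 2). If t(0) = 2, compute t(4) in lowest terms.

t(1) = 10/(2 + 2) = 5/2.
t(2) = 10/(5/2 + 2) = 20/9.
t(3) = 10/(20/9 + 2) = 45/19.
t(4) = 10/(45/19 + 2) = 190/83.

190/83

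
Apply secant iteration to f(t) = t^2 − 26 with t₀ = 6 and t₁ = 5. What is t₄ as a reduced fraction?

f(6) = 10, f(5) = −1. t₂ = 5 − (−1)·(5 − 6)/((−1) − 10) = 56/11.
f(5) = −1, f(56/11) = −10/121. t₃ = (56/11) − (−10/121)·((56/11) − 5)/((−10/121) − (−1)) = 566/111.
f(56/11) = −10/121, f(566/111) = 10/12321. t₄ = (566/111) − (10/12321)·((566/111) − (56/11))/((10/12321) − (−10/121)) = 31721/6221.

31721/6221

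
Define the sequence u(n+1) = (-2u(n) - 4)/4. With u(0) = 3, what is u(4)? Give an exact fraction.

u(1) = (-2·3 - 4)/4 = -5/2.
u(2) = (-2·(-5/2) - 4)/4 = 1/4.
u(3) = (-2·(1/4) - 4)/4 = -9/8.
u(4) = (-2·(-9/8) - 4)/4 = -7/16.

-7/16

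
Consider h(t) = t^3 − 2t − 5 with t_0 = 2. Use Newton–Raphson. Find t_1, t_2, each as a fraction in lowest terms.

h'(t) = 3t^2 − 2.
h(2) = −1, h'(2) = 10, so t_1 = 2 − (−1)/10 = 21/10.
h(21/10) = 61/1000, h'(21/10) = 1123/100, so t_2 = (21/10) − (61/1000)/(1123/100) = 11761/5615.

t_1 = 21/10, t_2 = 11761/5615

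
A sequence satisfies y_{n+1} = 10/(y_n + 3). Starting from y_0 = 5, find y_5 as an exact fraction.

4430/2239

y_1 = 10/(5 + 3) = 5/4.
y_2 = 10/(5/4 + 3) = 40/17.
y_3 = 10/(40/17 + 3) = 170/91.
y_4 = 10/(170/91 + 3) = 910/443.
y_5 = 10/(910/443 + 3) = 4430/2239.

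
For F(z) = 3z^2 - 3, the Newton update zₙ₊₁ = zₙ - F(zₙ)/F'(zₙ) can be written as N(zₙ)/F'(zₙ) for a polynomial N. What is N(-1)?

F'(z) = 6z.
N(z) = z·F'(z) - F(z) = z·(6z) - (3z^2 - 3) = 3z^2 + 3.
N(-1) = 6.

6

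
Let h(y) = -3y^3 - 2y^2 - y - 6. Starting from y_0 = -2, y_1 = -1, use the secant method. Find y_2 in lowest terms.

h(-2) = 12, h(-1) = -4. y_2 = (-1) - (-4)·((-1) - (-2))/((-4) - 12) = -5/4.

-5/4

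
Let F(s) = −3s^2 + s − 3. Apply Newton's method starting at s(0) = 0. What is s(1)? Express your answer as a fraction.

3

F'(s) = −6s + 1.
F(0) = −3, F'(0) = 1, so s(1) = 0 − (−3)/1 = 3.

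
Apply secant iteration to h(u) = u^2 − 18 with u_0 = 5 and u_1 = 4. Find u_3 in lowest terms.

157/37

h(5) = 7, h(4) = −2. u_2 = 4 − (−2)·(4 − 5)/((−2) − 7) = 38/9.
h(4) = −2, h(38/9) = −14/81. u_3 = (38/9) − (−14/81)·((38/9) − 4)/((−14/81) − (−2)) = 157/37.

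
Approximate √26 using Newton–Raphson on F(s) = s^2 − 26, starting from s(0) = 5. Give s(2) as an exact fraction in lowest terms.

5201/1020

F'(s) = 2s.
F(5) = −1, F'(5) = 10, so s(1) = 5 − (−1)/10 = 51/10.
F(51/10) = 1/100, F'(51/10) = 51/5, so s(2) = (51/10) − (1/100)/(51/5) = 5201/1020.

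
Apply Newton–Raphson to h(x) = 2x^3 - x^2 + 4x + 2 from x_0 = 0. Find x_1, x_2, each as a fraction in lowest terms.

h'(x) = 6x^2 - 2x + 4.
h(0) = 2, h'(0) = 4, so x_1 = 0 - 2/4 = -1/2.
h(-1/2) = -1/2, h'(-1/2) = 13/2, so x_2 = (-1/2) - (-1/2)/(13/2) = -11/26.

x_1 = -1/2, x_2 = -11/26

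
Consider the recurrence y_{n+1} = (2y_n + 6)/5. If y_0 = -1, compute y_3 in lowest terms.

226/125

y_1 = (2·(-1) + 6)/5 = 4/5.
y_2 = (2·(4/5) + 6)/5 = 38/25.
y_3 = (2·(38/25) + 6)/5 = 226/125.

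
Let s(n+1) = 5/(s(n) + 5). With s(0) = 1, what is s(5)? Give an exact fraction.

240/281

s(1) = 5/(1 + 5) = 5/6.
s(2) = 5/(5/6 + 5) = 6/7.
s(3) = 5/(6/7 + 5) = 35/41.
s(4) = 5/(35/41 + 5) = 41/48.
s(5) = 5/(41/48 + 5) = 240/281.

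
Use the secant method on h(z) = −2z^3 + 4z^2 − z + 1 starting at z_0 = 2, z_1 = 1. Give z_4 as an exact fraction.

23129/13103

h(2) = −1, h(1) = 2. z_2 = 1 − 2·(1 − 2)/(2 − (−1)) = 5/3.
h(1) = 2, h(5/3) = 32/27. z_3 = (5/3) − (32/27)·((5/3) − 1)/((32/27) − 2) = 29/11.
h(5/3) = 32/27, h(29/11) = −13952/1331. z_4 = (29/11) − (−13952/1331)·((29/11) − (5/3))/((−13952/1331) − (32/27)) = 23129/13103.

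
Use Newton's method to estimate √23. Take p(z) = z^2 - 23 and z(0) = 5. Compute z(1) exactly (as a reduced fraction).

p'(z) = 2z.
p(5) = 2, p'(5) = 10, so z(1) = 5 - 2/10 = 24/5.

24/5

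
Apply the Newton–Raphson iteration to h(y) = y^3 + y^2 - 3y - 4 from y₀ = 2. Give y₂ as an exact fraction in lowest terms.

h'(y) = 3y^2 + 2y - 3.
h(2) = 2, h'(2) = 13, so y₁ = 2 - 2/13 = 24/13.
h(24/13) = 356/2197, h'(24/13) = 1845/169, so y₂ = (24/13) - (356/2197)/(1845/169) = 43924/23985.

43924/23985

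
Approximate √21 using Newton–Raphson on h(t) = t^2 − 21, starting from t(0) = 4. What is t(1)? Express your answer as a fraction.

h'(t) = 2t.
h(4) = −5, h'(4) = 8, so t(1) = 4 − (−5)/8 = 37/8.

37/8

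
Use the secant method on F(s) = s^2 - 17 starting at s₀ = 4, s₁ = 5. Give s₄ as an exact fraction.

6263/1519

F(4) = -1, F(5) = 8. s₂ = 5 - 8·(5 - 4)/(8 - (-1)) = 37/9.
F(5) = 8, F(37/9) = -8/81. s₃ = (37/9) - (-8/81)·((37/9) - 5)/((-8/81) - 8) = 169/41.
F(37/9) = -8/81, F(169/41) = -16/1681. s₄ = (169/41) - (-16/1681)·((169/41) - (37/9))/((-16/1681) - (-8/81)) = 6263/1519.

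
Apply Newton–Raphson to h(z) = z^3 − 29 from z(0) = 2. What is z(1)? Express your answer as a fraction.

15/4

h'(z) = 3z^2.
h(2) = −21, h'(2) = 12, so z(1) = 2 − (−21)/12 = 15/4.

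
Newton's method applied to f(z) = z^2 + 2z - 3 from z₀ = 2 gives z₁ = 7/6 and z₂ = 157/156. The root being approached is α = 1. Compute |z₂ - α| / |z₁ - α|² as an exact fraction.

3/13

z₁ - α = 7/6 - 1 = 1/6, so |z₁ - α| = 1/6.
z₂ - α = 157/156 - 1 = 1/156, so |z₂ - α| = 1/156.
|z₁ - α|² = 1/36.
Ratio = (1/156) / (1/36) = 3/13.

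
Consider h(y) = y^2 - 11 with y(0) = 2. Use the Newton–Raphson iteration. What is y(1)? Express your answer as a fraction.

h'(y) = 2y.
h(2) = -7, h'(2) = 4, so y(1) = 2 - (-7)/4 = 15/4.

15/4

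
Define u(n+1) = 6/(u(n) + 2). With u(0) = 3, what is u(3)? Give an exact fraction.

48/31

u(1) = 6/(3 + 2) = 6/5.
u(2) = 6/(6/5 + 2) = 15/8.
u(3) = 6/(15/8 + 2) = 48/31.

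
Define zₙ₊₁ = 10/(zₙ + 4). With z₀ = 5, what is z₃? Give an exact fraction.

z₁ = 10/(5 + 4) = 10/9.
z₂ = 10/(10/9 + 4) = 45/23.
z₃ = 10/(45/23 + 4) = 230/137.

230/137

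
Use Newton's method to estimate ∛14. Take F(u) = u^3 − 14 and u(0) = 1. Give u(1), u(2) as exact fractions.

F'(u) = 3u^2.
F(1) = −13, F'(1) = 3, so u(1) = 1 − (−13)/3 = 16/3.
F(16/3) = 3718/27, F'(16/3) = 256/3, so u(2) = (16/3) − (3718/27)/(256/3) = 4285/1152.

u(1) = 16/3, u(2) = 4285/1152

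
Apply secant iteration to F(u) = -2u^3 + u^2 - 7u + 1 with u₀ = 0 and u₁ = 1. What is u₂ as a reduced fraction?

F(0) = 1, F(1) = -7. u₂ = 1 - (-7)·(1 - 0)/((-7) - 1) = 1/8.

1/8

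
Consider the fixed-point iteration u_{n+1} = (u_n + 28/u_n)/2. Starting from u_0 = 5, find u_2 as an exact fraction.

5609/1060

u_1 = (5 + 28/5)/2 = 53/10.
u_2 = (53/10 + 28/(53/10))/2 = 5609/1060.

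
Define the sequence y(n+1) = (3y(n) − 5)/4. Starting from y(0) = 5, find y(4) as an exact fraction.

−235/128

y(1) = (3·5 − 5)/4 = 5/2.
y(2) = (3·(5/2) − 5)/4 = 5/8.
y(3) = (3·(5/8) − 5)/4 = −25/32.
y(4) = (3·(−25/32) − 5)/4 = −235/128.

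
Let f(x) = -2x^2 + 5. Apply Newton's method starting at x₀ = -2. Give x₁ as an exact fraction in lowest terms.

f'(x) = -4x.
f(-2) = -3, f'(-2) = 8, so x₁ = (-2) - (-3)/8 = -13/8.

-13/8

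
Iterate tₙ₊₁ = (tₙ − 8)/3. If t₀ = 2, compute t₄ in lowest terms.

−106/27

t₁ = (2 − 8)/3 = −2.
t₂ = ((−2) − 8)/3 = −10/3.
t₃ = ((−10/3) − 8)/3 = −34/9.
t₄ = ((−34/9) − 8)/3 = −106/27.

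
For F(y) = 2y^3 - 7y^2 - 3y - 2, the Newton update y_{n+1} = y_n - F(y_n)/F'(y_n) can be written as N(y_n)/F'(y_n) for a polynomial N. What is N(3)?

47

F'(y) = 6y^2 - 14y - 3.
N(y) = y·F'(y) - F(y) = y·(6y^2 - 14y - 3) - (2y^3 - 7y^2 - 3y - 2) = 4y^3 - 7y^2 + 2.
N(3) = 47.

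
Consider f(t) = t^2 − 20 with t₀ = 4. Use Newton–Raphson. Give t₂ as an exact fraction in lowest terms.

161/36

f'(t) = 2t.
f(4) = −4, f'(4) = 8, so t₁ = 4 − (−4)/8 = 9/2.
f(9/2) = 1/4, f'(9/2) = 9, so t₂ = (9/2) − (1/4)/9 = 161/36.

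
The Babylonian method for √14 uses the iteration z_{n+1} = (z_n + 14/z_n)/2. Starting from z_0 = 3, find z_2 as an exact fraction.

1033/276

z_1 = (3 + 14/3)/2 = 23/6.
z_2 = (23/6 + 14/(23/6))/2 = 1033/276.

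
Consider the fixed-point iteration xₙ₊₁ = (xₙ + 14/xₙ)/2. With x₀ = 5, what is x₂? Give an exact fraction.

x₁ = (5 + 14/5)/2 = 39/10.
x₂ = (39/10 + 14/(39/10))/2 = 2921/780.

2921/780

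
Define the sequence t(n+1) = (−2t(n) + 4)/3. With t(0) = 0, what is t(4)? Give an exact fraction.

52/81

t(1) = (−2·0 + 4)/3 = 4/3.
t(2) = (−2·(4/3) + 4)/3 = 4/9.
t(3) = (−2·(4/9) + 4)/3 = 28/27.
t(4) = (−2·(28/27) + 4)/3 = 52/81.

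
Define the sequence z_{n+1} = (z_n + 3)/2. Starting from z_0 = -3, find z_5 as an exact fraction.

45/16

z_1 = ((-3) + 3)/2 = 0.
z_2 = (0 + 3)/2 = 3/2.
z_3 = ((3/2) + 3)/2 = 9/4.
z_4 = ((9/4) + 3)/2 = 21/8.
z_5 = ((21/8) + 3)/2 = 45/16.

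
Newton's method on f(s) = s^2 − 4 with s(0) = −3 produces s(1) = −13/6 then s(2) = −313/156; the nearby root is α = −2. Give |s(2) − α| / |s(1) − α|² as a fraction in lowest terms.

s(1) − α = −13/6 − (−2) = −13/6 + 2 = −1/6, so |s(1) − α| = 1/6.
s(2) − α = −313/156 − (−2) = −313/156 + 2 = −1/156, so |s(2) − α| = 1/156.
|s(1) − α|² = 1/36.
Ratio = (1/156) / (1/36) = 3/13.

3/13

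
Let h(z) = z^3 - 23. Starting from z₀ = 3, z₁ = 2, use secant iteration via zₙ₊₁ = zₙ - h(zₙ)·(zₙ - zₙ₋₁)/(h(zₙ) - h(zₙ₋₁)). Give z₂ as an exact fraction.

53/19

h(3) = 4, h(2) = -15. z₂ = 2 - (-15)·(2 - 3)/((-15) - 4) = 53/19.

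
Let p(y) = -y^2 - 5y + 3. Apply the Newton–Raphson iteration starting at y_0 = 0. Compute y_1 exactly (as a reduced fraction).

p'(y) = -2y - 5.
p(0) = 3, p'(0) = -5, so y_1 = 0 - 3/(-5) = 3/5.

3/5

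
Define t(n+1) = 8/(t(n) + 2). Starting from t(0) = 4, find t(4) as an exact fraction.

44/21

t(1) = 8/(4 + 2) = 4/3.
t(2) = 8/(4/3 + 2) = 12/5.
t(3) = 8/(12/5 + 2) = 20/11.
t(4) = 8/(20/11 + 2) = 44/21.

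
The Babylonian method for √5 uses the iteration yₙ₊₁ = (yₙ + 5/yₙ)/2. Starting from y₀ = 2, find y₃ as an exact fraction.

51841/23184

y₁ = (2 + 5/2)/2 = 9/4.
y₂ = (9/4 + 5/(9/4))/2 = 161/72.
y₃ = (161/72 + 5/(161/72))/2 = 51841/23184.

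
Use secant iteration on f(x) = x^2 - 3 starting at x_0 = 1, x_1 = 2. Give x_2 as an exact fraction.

f(1) = -2, f(2) = 1. x_2 = 2 - 1·(2 - 1)/(1 - (-2)) = 5/3.

5/3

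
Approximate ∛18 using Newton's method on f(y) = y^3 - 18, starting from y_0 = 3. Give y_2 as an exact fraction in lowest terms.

755/288

f'(y) = 3y^2.
f(3) = 9, f'(3) = 27, so y_1 = 3 - 9/27 = 8/3.
f(8/3) = 26/27, f'(8/3) = 64/3, so y_2 = (8/3) - (26/27)/(64/3) = 755/288.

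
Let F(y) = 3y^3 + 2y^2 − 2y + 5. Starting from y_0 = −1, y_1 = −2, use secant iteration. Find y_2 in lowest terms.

F(−1) = 6, F(−2) = −7. y_2 = (−2) − (−7)·((−2) − (−1))/((−7) − 6) = −19/13.

−19/13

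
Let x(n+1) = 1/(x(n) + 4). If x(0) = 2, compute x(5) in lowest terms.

x(1) = 1/(2 + 4) = 1/6.
x(2) = 1/(1/6 + 4) = 6/25.
x(3) = 1/(6/25 + 4) = 25/106.
x(4) = 1/(25/106 + 4) = 106/449.
x(5) = 1/(106/449 + 4) = 449/1902.

449/1902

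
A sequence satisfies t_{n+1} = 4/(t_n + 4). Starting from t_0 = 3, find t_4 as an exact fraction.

t_1 = 4/(3 + 4) = 4/7.
t_2 = 4/(4/7 + 4) = 7/8.
t_3 = 4/(7/8 + 4) = 32/39.
t_4 = 4/(32/39 + 4) = 39/47.

39/47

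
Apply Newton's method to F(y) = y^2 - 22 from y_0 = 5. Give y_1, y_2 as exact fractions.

y_1 = 47/10, y_2 = 4409/940

F'(y) = 2y.
F(5) = 3, F'(5) = 10, so y_1 = 5 - 3/10 = 47/10.
F(47/10) = 9/100, F'(47/10) = 47/5, so y_2 = (47/10) - (9/100)/(47/5) = 4409/940.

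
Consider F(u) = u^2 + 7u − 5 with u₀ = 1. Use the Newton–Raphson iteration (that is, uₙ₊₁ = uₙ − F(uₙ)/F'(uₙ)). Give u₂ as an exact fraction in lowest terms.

49/75

F'(u) = 2u + 7.
F(1) = 3, F'(1) = 9, so u₁ = 1 − 3/9 = 2/3.
F(2/3) = 1/9, F'(2/3) = 25/3, so u₂ = (2/3) − (1/9)/(25/3) = 49/75.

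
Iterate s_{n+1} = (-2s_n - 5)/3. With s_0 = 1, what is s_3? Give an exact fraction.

-43/27

s_1 = (-2·1 - 5)/3 = -7/3.
s_2 = (-2·(-7/3) - 5)/3 = -1/9.
s_3 = (-2·(-1/9) - 5)/3 = -43/27.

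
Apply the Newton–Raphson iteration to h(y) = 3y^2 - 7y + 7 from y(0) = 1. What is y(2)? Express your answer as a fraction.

h'(y) = 6y - 7.
h(1) = 3, h'(1) = -1, so y(1) = 1 - 3/(-1) = 4.
h(4) = 27, h'(4) = 17, so y(2) = 4 - 27/17 = 41/17.

41/17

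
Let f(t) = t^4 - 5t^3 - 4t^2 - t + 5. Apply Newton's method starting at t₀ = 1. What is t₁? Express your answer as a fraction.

f'(t) = 4t^3 - 15t^2 - 8t - 1.
f(1) = -4, f'(1) = -20, so t₁ = 1 - (-4)/(-20) = 4/5.

4/5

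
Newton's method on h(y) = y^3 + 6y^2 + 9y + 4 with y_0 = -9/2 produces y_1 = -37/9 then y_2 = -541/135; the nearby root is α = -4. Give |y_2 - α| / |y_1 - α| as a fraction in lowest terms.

y_1 - α = -37/9 - (-4) = -37/9 + 4 = -1/9, so |y_1 - α| = 1/9.
y_2 - α = -541/135 - (-4) = -541/135 + 4 = -1/135, so |y_2 - α| = 1/135.
Ratio = (1/135) / (1/9) = 1/15.

1/15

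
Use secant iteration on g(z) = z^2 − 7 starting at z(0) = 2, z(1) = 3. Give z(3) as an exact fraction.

g(2) = −3, g(3) = 2. z(2) = 3 − 2·(3 − 2)/(2 − (−3)) = 13/5.
g(3) = 2, g(13/5) = −6/25. z(3) = (13/5) − (−6/25)·((13/5) − 3)/((−6/25) − 2) = 37/14.

37/14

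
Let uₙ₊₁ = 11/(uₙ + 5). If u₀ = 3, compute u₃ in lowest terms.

u₁ = 11/(3 + 5) = 11/8.
u₂ = 11/(11/8 + 5) = 88/51.
u₃ = 11/(88/51 + 5) = 561/343.

561/343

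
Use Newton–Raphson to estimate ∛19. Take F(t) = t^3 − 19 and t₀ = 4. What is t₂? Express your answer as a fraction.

52187/19208

F'(t) = 3t^2.
F(4) = 45, F'(4) = 48, so t₁ = 4 − 45/48 = 49/16.
F(49/16) = 39825/4096, F'(49/16) = 7203/256, so t₂ = (49/16) − (39825/4096)/(7203/256) = 52187/19208.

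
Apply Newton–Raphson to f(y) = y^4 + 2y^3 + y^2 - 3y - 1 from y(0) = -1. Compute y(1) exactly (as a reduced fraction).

f'(y) = 4y^3 + 6y^2 + 2y - 3.
f(-1) = 2, f'(-1) = -3, so y(1) = (-1) - 2/(-3) = -1/3.

-1/3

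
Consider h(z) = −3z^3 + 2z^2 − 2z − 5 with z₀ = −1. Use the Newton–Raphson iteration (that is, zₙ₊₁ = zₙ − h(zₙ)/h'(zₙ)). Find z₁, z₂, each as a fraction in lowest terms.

z₁ = −13/15, z₂ = −3903/4585

h'(z) = −9z^2 + 4z − 2.
h(−1) = 2, h'(−1) = −15, so z₁ = (−1) − 2/(−15) = −13/15.
h(−13/15) = 212/1125, h'(−13/15) = −917/75, so z₂ = (−13/15) − (212/1125)/(−917/75) = −3903/4585.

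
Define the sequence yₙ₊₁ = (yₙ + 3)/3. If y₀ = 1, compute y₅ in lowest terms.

364/243

y₁ = (1 + 3)/3 = 4/3.
y₂ = ((4/3) + 3)/3 = 13/9.
y₃ = ((13/9) + 3)/3 = 40/27.
y₄ = ((40/27) + 3)/3 = 121/81.
y₅ = ((121/81) + 3)/3 = 364/243.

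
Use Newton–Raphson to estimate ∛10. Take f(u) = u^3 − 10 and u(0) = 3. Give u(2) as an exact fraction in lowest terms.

360559/165888

f'(u) = 3u^2.
f(3) = 17, f'(3) = 27, so u(1) = 3 − 17/27 = 64/27.
f(64/27) = 65314/19683, f'(64/27) = 4096/243, so u(2) = (64/27) − (65314/19683)/(4096/243) = 360559/165888.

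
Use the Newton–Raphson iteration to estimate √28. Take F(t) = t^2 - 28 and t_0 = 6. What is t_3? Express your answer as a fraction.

32257/6096

F'(t) = 2t.
F(6) = 8, F'(6) = 12, so t_1 = 6 - 8/12 = 16/3.
F(16/3) = 4/9, F'(16/3) = 32/3, so t_2 = (16/3) - (4/9)/(32/3) = 127/24.
F(127/24) = 1/576, F'(127/24) = 127/12, so t_3 = (127/24) - (1/576)/(127/12) = 32257/6096.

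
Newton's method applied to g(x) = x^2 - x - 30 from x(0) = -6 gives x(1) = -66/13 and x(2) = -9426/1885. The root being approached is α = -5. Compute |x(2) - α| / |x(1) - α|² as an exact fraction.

x(1) - α = -66/13 - (-5) = -66/13 + 5 = -1/13, so |x(1) - α| = 1/13.
x(2) - α = -9426/1885 - (-5) = -9426/1885 + 5 = -1/1885, so |x(2) - α| = 1/1885.
|x(1) - α|² = 1/169.
Ratio = (1/1885) / (1/169) = 13/145.

13/145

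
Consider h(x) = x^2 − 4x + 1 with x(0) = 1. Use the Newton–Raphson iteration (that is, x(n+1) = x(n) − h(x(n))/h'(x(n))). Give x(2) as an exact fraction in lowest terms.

1/4

h'(x) = 2x − 4.
h(1) = −2, h'(1) = −2, so x(1) = 1 − (−2)/(−2) = 0.
h(0) = 1, h'(0) = −4, so x(2) = 0 − 1/(−4) = 1/4.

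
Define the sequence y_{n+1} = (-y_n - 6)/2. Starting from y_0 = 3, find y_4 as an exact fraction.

-27/16

y_1 = (-3 - 6)/2 = -9/2.
y_2 = (-(-9/2) - 6)/2 = -3/4.
y_3 = (-(-3/4) - 6)/2 = -21/8.
y_4 = (-(-21/8) - 6)/2 = -27/16.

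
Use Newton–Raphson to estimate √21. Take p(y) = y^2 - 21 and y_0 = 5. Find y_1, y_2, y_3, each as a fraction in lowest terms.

p'(y) = 2y.
p(5) = 4, p'(5) = 10, so y_1 = 5 - 4/10 = 23/5.
p(23/5) = 4/25, p'(23/5) = 46/5, so y_2 = (23/5) - (4/25)/(46/5) = 527/115.
p(527/115) = 4/13225, p'(527/115) = 1054/115, so y_3 = (527/115) - (4/13225)/(1054/115) = 277727/60605.

y_1 = 23/5, y_2 = 527/115, y_3 = 277727/60605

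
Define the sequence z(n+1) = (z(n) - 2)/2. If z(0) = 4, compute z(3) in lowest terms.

z(1) = (4 - 2)/2 = 1.
z(2) = (1 - 2)/2 = -1/2.
z(3) = ((-1/2) - 2)/2 = -5/4.

-5/4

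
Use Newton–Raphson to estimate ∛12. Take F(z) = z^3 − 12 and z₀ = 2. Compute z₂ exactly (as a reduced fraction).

1010/441

F'(z) = 3z^2.
F(2) = −4, F'(2) = 12, so z₁ = 2 − (−4)/12 = 7/3.
F(7/3) = 19/27, F'(7/3) = 49/3, so z₂ = (7/3) − (19/27)/(49/3) = 1010/441.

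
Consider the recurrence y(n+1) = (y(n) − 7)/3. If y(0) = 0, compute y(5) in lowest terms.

−847/243

y(1) = (0 − 7)/3 = −7/3.
y(2) = ((−7/3) − 7)/3 = −28/9.
y(3) = ((−28/9) − 7)/3 = −91/27.
y(4) = ((−91/27) − 7)/3 = −280/81.
y(5) = ((−280/81) − 7)/3 = −847/243.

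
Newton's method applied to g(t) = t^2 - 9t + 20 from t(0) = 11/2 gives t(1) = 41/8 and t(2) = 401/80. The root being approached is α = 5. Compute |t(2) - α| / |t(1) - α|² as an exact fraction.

4/5

t(1) - α = 41/8 - 5 = 1/8, so |t(1) - α| = 1/8.
t(2) - α = 401/80 - 5 = 1/80, so |t(2) - α| = 1/80.
|t(1) - α|² = 1/64.
Ratio = (1/80) / (1/64) = 4/5.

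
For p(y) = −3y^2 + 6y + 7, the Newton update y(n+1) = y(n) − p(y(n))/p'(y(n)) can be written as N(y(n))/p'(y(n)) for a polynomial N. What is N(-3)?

−34

p'(y) = −6y + 6.
N(y) = y·p'(y) − p(y) = y·(−6y + 6) − (−3y^2 + 6y + 7) = −3y^2 − 7.
N(-3) = −34.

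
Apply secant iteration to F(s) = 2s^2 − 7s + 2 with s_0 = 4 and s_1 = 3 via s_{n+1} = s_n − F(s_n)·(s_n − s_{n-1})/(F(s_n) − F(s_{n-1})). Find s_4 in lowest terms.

1558/489

F(4) = 6, F(3) = −1. s_2 = 3 − (−1)·(3 − 4)/((−1) − 6) = 22/7.
F(3) = −1, F(22/7) = −12/49. s_3 = (22/7) − (−12/49)·((22/7) − 3)/((−12/49) − (−1)) = 118/37.
F(22/7) = −12/49, F(118/37) = 24/1369. s_4 = (118/37) − (24/1369)·((118/37) − (22/7))/((24/1369) − (−12/49)) = 1558/489.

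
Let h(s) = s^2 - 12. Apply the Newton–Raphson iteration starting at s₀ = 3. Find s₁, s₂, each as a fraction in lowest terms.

h'(s) = 2s.
h(3) = -3, h'(3) = 6, so s₁ = 3 - (-3)/6 = 7/2.
h(7/2) = 1/4, h'(7/2) = 7, so s₂ = (7/2) - (1/4)/7 = 97/28.

s₁ = 7/2, s₂ = 97/28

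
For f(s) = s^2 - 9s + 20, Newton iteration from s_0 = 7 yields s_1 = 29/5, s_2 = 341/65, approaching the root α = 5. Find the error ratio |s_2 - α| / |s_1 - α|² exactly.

5/13

s_1 - α = 29/5 - 5 = 4/5, so |s_1 - α| = 4/5.
s_2 - α = 341/65 - 5 = 16/65, so |s_2 - α| = 16/65.
|s_1 - α|² = 16/25.
Ratio = (16/65) / (16/25) = 5/13.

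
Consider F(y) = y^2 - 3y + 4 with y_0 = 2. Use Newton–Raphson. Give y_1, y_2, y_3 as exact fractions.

y_1 = 0, y_2 = 4/3, y_3 = 20/3

F'(y) = 2y - 3.
F(2) = 2, F'(2) = 1, so y_1 = 2 - 2/1 = 0.
F(0) = 4, F'(0) = -3, so y_2 = 0 - 4/(-3) = 4/3.
F(4/3) = 16/9, F'(4/3) = -1/3, so y_3 = (4/3) - (16/9)/(-1/3) = 20/3.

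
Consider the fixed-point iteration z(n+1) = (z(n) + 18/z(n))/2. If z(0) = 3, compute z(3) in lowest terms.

z(1) = (3 + 18/3)/2 = 9/2.
z(2) = (9/2 + 18/(9/2))/2 = 17/4.
z(3) = (17/4 + 18/(17/4))/2 = 577/136.

577/136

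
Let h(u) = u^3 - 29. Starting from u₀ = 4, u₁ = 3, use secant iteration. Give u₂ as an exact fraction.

113/37

h(4) = 35, h(3) = -2. u₂ = 3 - (-2)·(3 - 4)/((-2) - 35) = 113/37.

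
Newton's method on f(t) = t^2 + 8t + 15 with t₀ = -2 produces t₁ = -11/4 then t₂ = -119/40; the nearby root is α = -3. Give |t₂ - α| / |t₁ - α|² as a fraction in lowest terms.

t₁ - α = -11/4 - (-3) = -11/4 + 3 = 1/4, so |t₁ - α| = 1/4.
t₂ - α = -119/40 - (-3) = -119/40 + 3 = 1/40, so |t₂ - α| = 1/40.
|t₁ - α|² = 1/16.
Ratio = (1/40) / (1/16) = 2/5.

2/5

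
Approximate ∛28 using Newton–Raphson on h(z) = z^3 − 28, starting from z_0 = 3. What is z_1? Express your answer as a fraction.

82/27

h'(z) = 3z^2.
h(3) = −1, h'(3) = 27, so z_1 = 3 − (−1)/27 = 82/27.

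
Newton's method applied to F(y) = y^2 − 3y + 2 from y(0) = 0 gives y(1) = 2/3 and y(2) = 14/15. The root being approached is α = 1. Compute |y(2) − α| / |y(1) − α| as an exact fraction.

y(1) − α = 2/3 − 1 = −1/3, so |y(1) − α| = 1/3.
y(2) − α = 14/15 − 1 = −1/15, so |y(2) − α| = 1/15.
Ratio = (1/15) / (1/3) = 1/5.

1/5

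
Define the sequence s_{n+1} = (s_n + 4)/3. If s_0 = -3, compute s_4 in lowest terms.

157/81

s_1 = ((-3) + 4)/3 = 1/3.
s_2 = ((1/3) + 4)/3 = 13/9.
s_3 = ((13/9) + 4)/3 = 49/27.
s_4 = ((49/27) + 4)/3 = 157/81.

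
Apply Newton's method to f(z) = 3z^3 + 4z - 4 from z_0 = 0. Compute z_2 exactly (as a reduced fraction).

f'(z) = 9z^2 + 4.
f(0) = -4, f'(0) = 4, so z_1 = 0 - (-4)/4 = 1.
f(1) = 3, f'(1) = 13, so z_2 = 1 - 3/13 = 10/13.

10/13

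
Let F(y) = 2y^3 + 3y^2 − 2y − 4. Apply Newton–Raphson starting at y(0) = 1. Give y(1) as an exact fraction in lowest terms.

11/10

F'(y) = 6y^2 + 6y − 2.
F(1) = −1, F'(1) = 10, so y(1) = 1 − (−1)/10 = 11/10.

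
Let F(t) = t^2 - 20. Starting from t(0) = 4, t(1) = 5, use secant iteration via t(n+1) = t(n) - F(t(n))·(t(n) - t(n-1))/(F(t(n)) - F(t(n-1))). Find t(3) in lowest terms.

76/17

F(4) = -4, F(5) = 5. t(2) = 5 - 5·(5 - 4)/(5 - (-4)) = 40/9.
F(5) = 5, F(40/9) = -20/81. t(3) = (40/9) - (-20/81)·((40/9) - 5)/((-20/81) - 5) = 76/17.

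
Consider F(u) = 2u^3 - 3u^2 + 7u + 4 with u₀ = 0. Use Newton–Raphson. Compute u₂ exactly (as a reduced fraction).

F'(u) = 6u^2 - 6u + 7.
F(0) = 4, F'(0) = 7, so u₁ = 0 - 4/7 = -4/7.
F(-4/7) = -464/343, F'(-4/7) = 607/49, so u₂ = (-4/7) - (-464/343)/(607/49) = -1964/4249.

-1964/4249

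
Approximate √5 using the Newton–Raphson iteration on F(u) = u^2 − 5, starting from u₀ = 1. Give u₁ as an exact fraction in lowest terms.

3

F'(u) = 2u.
F(1) = −4, F'(1) = 2, so u₁ = 1 − (−4)/2 = 3.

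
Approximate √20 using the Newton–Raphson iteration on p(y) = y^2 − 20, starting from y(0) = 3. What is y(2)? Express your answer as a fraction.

1561/348

p'(y) = 2y.
p(3) = −11, p'(3) = 6, so y(1) = 3 − (−11)/6 = 29/6.
p(29/6) = 121/36, p'(29/6) = 29/3, so y(2) = (29/6) − (121/36)/(29/3) = 1561/348.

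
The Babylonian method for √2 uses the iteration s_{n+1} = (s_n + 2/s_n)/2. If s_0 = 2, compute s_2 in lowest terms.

17/12

s_1 = (2 + 2/2)/2 = 3/2.
s_2 = (3/2 + 2/(3/2))/2 = 17/12.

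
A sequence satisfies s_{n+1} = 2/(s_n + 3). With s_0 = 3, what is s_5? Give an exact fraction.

32/57

s_1 = 2/(3 + 3) = 1/3.
s_2 = 2/(1/3 + 3) = 3/5.
s_3 = 2/(3/5 + 3) = 5/9.
s_4 = 2/(5/9 + 3) = 9/16.
s_5 = 2/(9/16 + 3) = 32/57.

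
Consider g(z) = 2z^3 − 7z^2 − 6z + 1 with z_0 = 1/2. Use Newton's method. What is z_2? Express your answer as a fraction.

g'(z) = 6z^2 − 14z − 6.
g(1/2) = −7/2, g'(1/2) = −23/2, so z_1 = (1/2) − (−7/2)/(−23/2) = 9/46.
g(9/46) = −5194/12167, g'(9/46) = −9003/1058, so z_2 = (9/46) − (−5194/12167)/(−9003/1058) = 60251/414138.

60251/414138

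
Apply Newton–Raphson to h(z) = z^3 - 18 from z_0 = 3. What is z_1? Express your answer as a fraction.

h'(z) = 3z^2.
h(3) = 9, h'(3) = 27, so z_1 = 3 - 9/27 = 8/3.

8/3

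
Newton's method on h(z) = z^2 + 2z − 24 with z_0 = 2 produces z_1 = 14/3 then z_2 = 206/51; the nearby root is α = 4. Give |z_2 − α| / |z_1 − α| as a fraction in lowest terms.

z_1 − α = 14/3 − 4 = 2/3, so |z_1 − α| = 2/3.
z_2 − α = 206/51 − 4 = 2/51, so |z_2 − α| = 2/51.
Ratio = (2/51) / (2/3) = 1/17.

1/17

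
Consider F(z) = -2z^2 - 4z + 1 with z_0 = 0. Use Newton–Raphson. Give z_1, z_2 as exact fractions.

F'(z) = -4z - 4.
F(0) = 1, F'(0) = -4, so z_1 = 0 - 1/(-4) = 1/4.
F(1/4) = -1/8, F'(1/4) = -5, so z_2 = (1/4) - (-1/8)/(-5) = 9/40.

z_1 = 1/4, z_2 = 9/40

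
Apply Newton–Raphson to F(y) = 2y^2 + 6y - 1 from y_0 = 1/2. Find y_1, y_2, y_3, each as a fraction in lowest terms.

F'(y) = 4y + 6.
F(1/2) = 5/2, F'(1/2) = 8, so y_1 = (1/2) - (5/2)/8 = 3/16.
F(3/16) = 25/128, F'(3/16) = 27/4, so y_2 = (3/16) - (25/128)/(27/4) = 137/864.
F(137/864) = 625/373248, F'(137/864) = 1433/216, so y_3 = (137/864) - (625/373248)/(1433/216) = 392017/2476224.

y_1 = 3/16, y_2 = 137/864, y_3 = 392017/2476224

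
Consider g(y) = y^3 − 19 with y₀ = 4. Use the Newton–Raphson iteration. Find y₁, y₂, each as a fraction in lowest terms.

g'(y) = 3y^2.
g(4) = 45, g'(4) = 48, so y₁ = 4 − 45/48 = 49/16.
g(49/16) = 39825/4096, g'(49/16) = 7203/256, so y₂ = (49/16) − (39825/4096)/(7203/256) = 52187/19208.

y₁ = 49/16, y₂ = 52187/19208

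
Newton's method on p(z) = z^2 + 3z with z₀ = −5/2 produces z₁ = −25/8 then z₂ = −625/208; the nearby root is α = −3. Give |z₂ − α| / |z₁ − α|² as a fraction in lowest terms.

z₁ − α = −25/8 − (−3) = −25/8 + 3 = −1/8, so |z₁ − α| = 1/8.
z₂ − α = −625/208 − (−3) = −625/208 + 3 = −1/208, so |z₂ − α| = 1/208.
|z₁ − α|² = 1/64.
Ratio = (1/208) / (1/64) = 4/13.

4/13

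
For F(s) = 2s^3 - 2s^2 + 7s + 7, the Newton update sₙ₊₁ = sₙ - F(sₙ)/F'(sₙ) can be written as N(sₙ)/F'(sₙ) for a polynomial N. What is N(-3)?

F'(s) = 6s^2 - 4s + 7.
N(s) = s·F'(s) - F(s) = s·(6s^2 - 4s + 7) - (2s^3 - 2s^2 + 7s + 7) = 4s^3 - 2s^2 - 7.
N(-3) = -133.

-133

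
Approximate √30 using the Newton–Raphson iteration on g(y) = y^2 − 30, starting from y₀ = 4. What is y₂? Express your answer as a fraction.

1009/184

g'(y) = 2y.
g(4) = −14, g'(4) = 8, so y₁ = 4 − (−14)/8 = 23/4.
g(23/4) = 49/16, g'(23/4) = 23/2, so y₂ = (23/4) − (49/16)/(23/2) = 1009/184.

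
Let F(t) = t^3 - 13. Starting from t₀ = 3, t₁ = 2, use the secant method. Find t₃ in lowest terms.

F(3) = 14, F(2) = -5. t₂ = 2 - (-5)·(2 - 3)/((-5) - 14) = 43/19.
F(2) = -5, F(43/19) = -9660/6859. t₃ = (43/19) - (-9660/6859)·((43/19) - 2)/((-9660/6859) - (-5)) = 11659/4927.

11659/4927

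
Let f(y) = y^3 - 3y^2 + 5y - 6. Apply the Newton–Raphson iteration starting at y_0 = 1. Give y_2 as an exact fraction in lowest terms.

74/35

f'(y) = 3y^2 - 6y + 5.
f(1) = -3, f'(1) = 2, so y_1 = 1 - (-3)/2 = 5/2.
f(5/2) = 27/8, f'(5/2) = 35/4, so y_2 = (5/2) - (27/8)/(35/4) = 74/35.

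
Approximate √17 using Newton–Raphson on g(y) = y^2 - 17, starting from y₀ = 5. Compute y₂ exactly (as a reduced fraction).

g'(y) = 2y.
g(5) = 8, g'(5) = 10, so y₁ = 5 - 8/10 = 21/5.
g(21/5) = 16/25, g'(21/5) = 42/5, so y₂ = (21/5) - (16/25)/(42/5) = 433/105.

433/105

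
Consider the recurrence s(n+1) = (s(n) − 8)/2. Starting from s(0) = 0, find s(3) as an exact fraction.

s(1) = (0 − 8)/2 = −4.
s(2) = ((−4) − 8)/2 = −6.
s(3) = ((−6) − 8)/2 = −7.

−7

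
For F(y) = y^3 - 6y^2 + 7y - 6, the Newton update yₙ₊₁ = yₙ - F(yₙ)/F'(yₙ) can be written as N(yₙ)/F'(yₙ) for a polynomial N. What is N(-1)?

-2

F'(y) = 3y^2 - 12y + 7.
N(y) = y·F'(y) - F(y) = y·(3y^2 - 12y + 7) - (y^3 - 6y^2 + 7y - 6) = 2y^3 - 6y^2 + 6.
N(-1) = -2.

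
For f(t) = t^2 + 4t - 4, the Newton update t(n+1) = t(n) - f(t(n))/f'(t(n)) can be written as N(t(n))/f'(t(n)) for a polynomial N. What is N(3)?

f'(t) = 2t + 4.
N(t) = t·f'(t) - f(t) = t·(2t + 4) - (t^2 + 4t - 4) = t^2 + 4.
N(3) = 13.

13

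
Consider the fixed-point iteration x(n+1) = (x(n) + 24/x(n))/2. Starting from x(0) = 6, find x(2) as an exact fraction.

49/10

x(1) = (6 + 24/6)/2 = 5.
x(2) = (5 + 24/5)/2 = 49/10.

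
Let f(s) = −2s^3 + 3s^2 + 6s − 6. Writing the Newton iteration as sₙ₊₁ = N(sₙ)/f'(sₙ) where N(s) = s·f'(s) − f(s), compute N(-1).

f'(s) = −6s^2 + 6s + 6.
N(s) = s·f'(s) − f(s) = s·(−6s^2 + 6s + 6) − (−2s^3 + 3s^2 + 6s − 6) = −4s^3 + 3s^2 + 6.
N(-1) = 13.

13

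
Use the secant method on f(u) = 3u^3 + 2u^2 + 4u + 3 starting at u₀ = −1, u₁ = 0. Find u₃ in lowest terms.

−75/97

f(−1) = −2, f(0) = 3. u₂ = 0 − 3·(0 − (−1))/(3 − (−2)) = −3/5.
f(0) = 3, f(−3/5) = 84/125. u₃ = (−3/5) − (84/125)·((−3/5) − 0)/((84/125) − 3) = −75/97.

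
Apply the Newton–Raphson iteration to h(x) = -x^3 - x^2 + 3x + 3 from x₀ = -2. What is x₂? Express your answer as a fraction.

h'(x) = -3x^2 - 2x + 3.
h(-2) = 1, h'(-2) = -5, so x₁ = (-2) - 1/(-5) = -9/5.
h(-9/5) = 24/125, h'(-9/5) = -78/25, so x₂ = (-9/5) - (24/125)/(-78/25) = -113/65.

-113/65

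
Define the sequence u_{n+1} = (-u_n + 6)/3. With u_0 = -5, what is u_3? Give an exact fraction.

u_1 = (-(-5) + 6)/3 = 11/3.
u_2 = (-(11/3) + 6)/3 = 7/9.
u_3 = (-(7/9) + 6)/3 = 47/27.

47/27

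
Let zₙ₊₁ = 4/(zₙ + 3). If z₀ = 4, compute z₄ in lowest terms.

412/409

z₁ = 4/(4 + 3) = 4/7.
z₂ = 4/(4/7 + 3) = 28/25.
z₃ = 4/(28/25 + 3) = 100/103.
z₄ = 4/(100/103 + 3) = 412/409.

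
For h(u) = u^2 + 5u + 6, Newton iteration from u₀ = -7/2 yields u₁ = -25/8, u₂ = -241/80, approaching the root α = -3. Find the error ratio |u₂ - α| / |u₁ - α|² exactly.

u₁ - α = -25/8 - (-3) = -25/8 + 3 = -1/8, so |u₁ - α| = 1/8.
u₂ - α = -241/80 - (-3) = -241/80 + 3 = -1/80, so |u₂ - α| = 1/80.
|u₁ - α|² = 1/64.
Ratio = (1/80) / (1/64) = 4/5.

4/5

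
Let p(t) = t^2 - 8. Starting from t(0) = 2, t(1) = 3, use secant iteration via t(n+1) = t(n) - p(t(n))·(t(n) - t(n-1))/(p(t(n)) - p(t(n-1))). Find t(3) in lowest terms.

82/29

p(2) = -4, p(3) = 1. t(2) = 3 - 1·(3 - 2)/(1 - (-4)) = 14/5.
p(3) = 1, p(14/5) = -4/25. t(3) = (14/5) - (-4/25)·((14/5) - 3)/((-4/25) - 1) = 82/29.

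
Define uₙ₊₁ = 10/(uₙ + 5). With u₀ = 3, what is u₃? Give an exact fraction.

u₁ = 10/(3 + 5) = 5/4.
u₂ = 10/(5/4 + 5) = 8/5.
u₃ = 10/(8/5 + 5) = 50/33.

50/33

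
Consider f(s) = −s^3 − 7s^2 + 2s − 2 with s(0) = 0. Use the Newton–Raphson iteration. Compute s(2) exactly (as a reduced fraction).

f'(s) = −3s^2 − 14s + 2.
f(0) = −2, f'(0) = 2, so s(1) = 0 − (−2)/2 = 1.
f(1) = −8, f'(1) = −15, so s(2) = 1 − (−8)/(−15) = 7/15.

7/15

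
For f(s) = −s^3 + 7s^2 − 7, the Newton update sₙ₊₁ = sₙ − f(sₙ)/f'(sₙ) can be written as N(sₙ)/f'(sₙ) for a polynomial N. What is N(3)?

16

f'(s) = −3s^2 + 14s.
N(s) = s·f'(s) − f(s) = s·(−3s^2 + 14s) − (−s^3 + 7s^2 − 7) = −2s^3 + 7s^2 + 7.
N(3) = 16.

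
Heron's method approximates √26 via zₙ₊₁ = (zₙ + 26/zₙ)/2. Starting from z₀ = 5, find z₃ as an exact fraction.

54100801/10610040

z₁ = (5 + 26/5)/2 = 51/10.
z₂ = (51/10 + 26/(51/10))/2 = 5201/1020.
z₃ = (5201/1020 + 26/(5201/1020))/2 = 54100801/10610040.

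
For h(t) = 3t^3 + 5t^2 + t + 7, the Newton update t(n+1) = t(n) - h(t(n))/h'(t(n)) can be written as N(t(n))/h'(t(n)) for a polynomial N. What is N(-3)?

h'(t) = 9t^2 + 10t + 1.
N(t) = t·h'(t) - h(t) = t·(9t^2 + 10t + 1) - (3t^3 + 5t^2 + t + 7) = 6t^3 + 5t^2 - 7.
N(-3) = -124.

-124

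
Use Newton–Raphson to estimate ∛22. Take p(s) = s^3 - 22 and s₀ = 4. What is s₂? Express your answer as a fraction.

p'(s) = 3s^2.
p(4) = 42, p'(4) = 48, so s₁ = 4 - 42/48 = 25/8.
p(25/8) = 4361/512, p'(25/8) = 1875/64, so s₂ = (25/8) - (4361/512)/(1875/64) = 21257/7500.

21257/7500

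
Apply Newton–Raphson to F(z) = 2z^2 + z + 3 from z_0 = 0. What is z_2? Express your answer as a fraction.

−15/11

F'(z) = 4z + 1.
F(0) = 3, F'(0) = 1, so z_1 = 0 − 3/1 = −3.
F(−3) = 18, F'(−3) = −11, so z_2 = (−3) − 18/(−11) = −15/11.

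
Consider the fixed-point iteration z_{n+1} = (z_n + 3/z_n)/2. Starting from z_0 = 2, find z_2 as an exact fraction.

97/56

z_1 = (2 + 3/2)/2 = 7/4.
z_2 = (7/4 + 3/(7/4))/2 = 97/56.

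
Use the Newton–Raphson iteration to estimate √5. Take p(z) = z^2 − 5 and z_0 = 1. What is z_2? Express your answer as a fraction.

p'(z) = 2z.
p(1) = −4, p'(1) = 2, so z_1 = 1 − (−4)/2 = 3.
p(3) = 4, p'(3) = 6, so z_2 = 3 − 4/6 = 7/3.

7/3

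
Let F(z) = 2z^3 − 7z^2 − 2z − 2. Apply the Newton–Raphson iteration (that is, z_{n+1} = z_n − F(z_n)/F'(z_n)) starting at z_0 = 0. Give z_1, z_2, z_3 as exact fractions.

z_1 = −1, z_2 = −1/2, z_3 = −1/26

F'(z) = 6z^2 − 14z − 2.
F(0) = −2, F'(0) = −2, so z_1 = 0 − (−2)/(−2) = −1.
F(−1) = −9, F'(−1) = 18, so z_2 = (−1) − (−9)/18 = −1/2.
F(−1/2) = −3, F'(−1/2) = 13/2, so z_3 = (−1/2) − (−3)/(13/2) = −1/26.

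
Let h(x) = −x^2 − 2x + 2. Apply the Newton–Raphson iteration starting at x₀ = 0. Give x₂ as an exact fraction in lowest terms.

3/4

h'(x) = −2x − 2.
h(0) = 2, h'(0) = −2, so x₁ = 0 − 2/(−2) = 1.
h(1) = −1, h'(1) = −4, so x₂ = 1 − (−1)/(−4) = 3/4.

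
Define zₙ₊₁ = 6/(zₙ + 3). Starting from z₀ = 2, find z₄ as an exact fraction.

62/45

z₁ = 6/(2 + 3) = 6/5.
z₂ = 6/(6/5 + 3) = 10/7.
z₃ = 6/(10/7 + 3) = 42/31.
z₄ = 6/(42/31 + 3) = 62/45.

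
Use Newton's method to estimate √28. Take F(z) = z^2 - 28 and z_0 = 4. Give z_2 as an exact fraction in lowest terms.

233/44

F'(z) = 2z.
F(4) = -12, F'(4) = 8, so z_1 = 4 - (-12)/8 = 11/2.
F(11/2) = 9/4, F'(11/2) = 11, so z_2 = (11/2) - (9/4)/11 = 233/44.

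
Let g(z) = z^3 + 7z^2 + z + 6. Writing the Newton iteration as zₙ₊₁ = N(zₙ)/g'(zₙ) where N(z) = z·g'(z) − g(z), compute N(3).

111

g'(z) = 3z^2 + 14z + 1.
N(z) = z·g'(z) − g(z) = z·(3z^2 + 14z + 1) − (z^3 + 7z^2 + z + 6) = 2z^3 + 7z^2 − 6.
N(3) = 111.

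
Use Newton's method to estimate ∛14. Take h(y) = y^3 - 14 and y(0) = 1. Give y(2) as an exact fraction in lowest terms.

h'(y) = 3y^2.
h(1) = -13, h'(1) = 3, so y(1) = 1 - (-13)/3 = 16/3.
h(16/3) = 3718/27, h'(16/3) = 256/3, so y(2) = (16/3) - (3718/27)/(256/3) = 4285/1152.

4285/1152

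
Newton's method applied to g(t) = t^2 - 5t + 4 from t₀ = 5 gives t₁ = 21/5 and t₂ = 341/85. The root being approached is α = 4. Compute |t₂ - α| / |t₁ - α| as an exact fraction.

1/17

t₁ - α = 21/5 - 4 = 1/5, so |t₁ - α| = 1/5.
t₂ - α = 341/85 - 4 = 1/85, so |t₂ - α| = 1/85.
Ratio = (1/85) / (1/5) = 1/17.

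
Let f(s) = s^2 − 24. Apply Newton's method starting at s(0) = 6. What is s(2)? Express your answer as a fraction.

49/10

f'(s) = 2s.
f(6) = 12, f'(6) = 12, so s(1) = 6 − 12/12 = 5.
f(5) = 1, f'(5) = 10, so s(2) = 5 − 1/10 = 49/10.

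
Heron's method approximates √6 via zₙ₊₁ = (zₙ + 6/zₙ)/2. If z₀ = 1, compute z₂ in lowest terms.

z₁ = (1 + 6/1)/2 = 7/2.
z₂ = (7/2 + 6/(7/2))/2 = 73/28.

73/28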